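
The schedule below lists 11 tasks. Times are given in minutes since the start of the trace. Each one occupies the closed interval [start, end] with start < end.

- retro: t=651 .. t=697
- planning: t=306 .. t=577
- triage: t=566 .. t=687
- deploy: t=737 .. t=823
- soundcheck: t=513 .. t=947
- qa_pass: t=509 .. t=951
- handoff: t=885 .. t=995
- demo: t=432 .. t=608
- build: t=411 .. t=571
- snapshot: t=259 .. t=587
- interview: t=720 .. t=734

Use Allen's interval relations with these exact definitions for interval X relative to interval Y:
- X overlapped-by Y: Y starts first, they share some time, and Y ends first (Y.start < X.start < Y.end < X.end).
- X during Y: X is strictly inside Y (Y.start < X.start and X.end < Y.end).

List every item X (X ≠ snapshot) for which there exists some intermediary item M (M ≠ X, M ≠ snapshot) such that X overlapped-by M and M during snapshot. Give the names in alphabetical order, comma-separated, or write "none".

demo, qa_pass, soundcheck, triage

Target snapshot = [t=259, t=587].
Intermediaries M with M during snapshot: build, planning.
Via build — items with X overlapped-by build: demo, qa_pass, soundcheck, triage.
Via planning — items with X overlapped-by planning: demo, qa_pass, soundcheck, triage.
Union: demo, qa_pass, soundcheck, triage.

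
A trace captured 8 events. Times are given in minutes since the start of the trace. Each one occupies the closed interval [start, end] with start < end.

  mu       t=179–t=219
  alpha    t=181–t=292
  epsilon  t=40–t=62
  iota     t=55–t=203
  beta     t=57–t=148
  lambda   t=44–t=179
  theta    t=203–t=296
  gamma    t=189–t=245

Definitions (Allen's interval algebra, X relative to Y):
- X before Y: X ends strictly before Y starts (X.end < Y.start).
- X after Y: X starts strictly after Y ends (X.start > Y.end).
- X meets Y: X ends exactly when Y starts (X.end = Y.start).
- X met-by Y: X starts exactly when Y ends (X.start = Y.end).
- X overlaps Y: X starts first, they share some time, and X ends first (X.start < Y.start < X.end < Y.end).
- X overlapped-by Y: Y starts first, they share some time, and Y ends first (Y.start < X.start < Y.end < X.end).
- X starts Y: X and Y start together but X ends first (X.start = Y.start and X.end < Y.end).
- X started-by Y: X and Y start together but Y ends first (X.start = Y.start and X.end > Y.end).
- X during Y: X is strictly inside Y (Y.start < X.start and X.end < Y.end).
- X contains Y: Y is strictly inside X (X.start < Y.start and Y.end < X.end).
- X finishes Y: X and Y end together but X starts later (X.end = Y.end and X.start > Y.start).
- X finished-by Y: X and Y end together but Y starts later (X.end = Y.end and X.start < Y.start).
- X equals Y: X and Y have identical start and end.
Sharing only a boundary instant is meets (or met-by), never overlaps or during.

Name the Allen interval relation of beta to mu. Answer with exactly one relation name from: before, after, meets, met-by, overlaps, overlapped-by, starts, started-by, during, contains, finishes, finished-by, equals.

before

beta = [t=57, t=148]; mu = [t=179, t=219].
Compare endpoints: beta.start < mu.start, beta.start < mu.end, beta.end < mu.start, beta.end < mu.end.
That pattern is 'before'.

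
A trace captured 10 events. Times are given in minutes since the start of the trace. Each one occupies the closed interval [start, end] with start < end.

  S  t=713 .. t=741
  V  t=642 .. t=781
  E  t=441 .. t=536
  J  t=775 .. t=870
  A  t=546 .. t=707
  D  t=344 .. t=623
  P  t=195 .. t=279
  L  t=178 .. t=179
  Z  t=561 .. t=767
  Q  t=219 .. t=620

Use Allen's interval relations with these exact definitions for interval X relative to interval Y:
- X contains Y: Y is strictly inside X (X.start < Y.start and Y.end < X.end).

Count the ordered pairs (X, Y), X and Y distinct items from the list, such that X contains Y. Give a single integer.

Checking all 90 ordered pairs for relation 'contains'; matching pairs in alphabetical order:
(D, E): D contains E ✓
(Q, E): Q contains E ✓
(V, S): V contains S ✓
(Z, S): Z contains S ✓
Count: 4.

4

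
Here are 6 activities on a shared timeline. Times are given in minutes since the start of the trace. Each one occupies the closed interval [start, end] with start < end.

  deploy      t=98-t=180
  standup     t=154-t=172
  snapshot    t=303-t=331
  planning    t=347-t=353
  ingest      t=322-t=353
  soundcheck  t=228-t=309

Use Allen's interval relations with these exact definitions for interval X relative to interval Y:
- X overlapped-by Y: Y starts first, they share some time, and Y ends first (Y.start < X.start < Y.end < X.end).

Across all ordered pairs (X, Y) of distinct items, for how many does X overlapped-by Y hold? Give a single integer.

Checking all 30 ordered pairs for relation 'overlapped-by'; matching pairs in alphabetical order:
(ingest, snapshot): ingest overlapped-by snapshot ✓
(snapshot, soundcheck): snapshot overlapped-by soundcheck ✓
Count: 2.

2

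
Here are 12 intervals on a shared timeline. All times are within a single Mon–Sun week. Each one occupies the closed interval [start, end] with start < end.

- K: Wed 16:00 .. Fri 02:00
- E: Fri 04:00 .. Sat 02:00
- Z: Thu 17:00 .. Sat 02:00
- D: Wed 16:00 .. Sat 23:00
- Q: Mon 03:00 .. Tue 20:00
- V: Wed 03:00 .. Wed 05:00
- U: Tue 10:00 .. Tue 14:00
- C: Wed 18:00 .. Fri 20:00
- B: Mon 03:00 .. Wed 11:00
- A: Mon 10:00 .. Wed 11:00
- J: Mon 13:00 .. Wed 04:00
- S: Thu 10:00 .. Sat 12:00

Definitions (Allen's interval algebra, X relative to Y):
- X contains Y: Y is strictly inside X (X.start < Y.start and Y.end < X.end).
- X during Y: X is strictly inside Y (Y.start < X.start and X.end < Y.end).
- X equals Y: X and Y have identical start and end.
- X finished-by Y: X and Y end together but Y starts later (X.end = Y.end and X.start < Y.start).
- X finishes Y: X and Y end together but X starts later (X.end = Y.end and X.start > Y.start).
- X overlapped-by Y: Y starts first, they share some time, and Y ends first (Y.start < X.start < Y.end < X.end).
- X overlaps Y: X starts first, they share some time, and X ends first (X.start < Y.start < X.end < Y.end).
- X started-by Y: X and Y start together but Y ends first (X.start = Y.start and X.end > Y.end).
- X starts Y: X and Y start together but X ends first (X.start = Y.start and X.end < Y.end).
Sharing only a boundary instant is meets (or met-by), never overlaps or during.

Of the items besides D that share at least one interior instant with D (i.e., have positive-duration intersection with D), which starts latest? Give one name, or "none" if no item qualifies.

E

Target D = [Wed 16:00, Sat 23:00].
A [Mon 10:00, Wed 11:00] → before → excluded.
B [Mon 03:00, Wed 11:00] → before → excluded.
C [Wed 18:00, Fri 20:00] → during → candidate.
E [Fri 04:00, Sat 02:00] → during → candidate.
J [Mon 13:00, Wed 04:00] → before → excluded.
K [Wed 16:00, Fri 02:00] → starts → candidate.
Q [Mon 03:00, Tue 20:00] → before → excluded.
S [Thu 10:00, Sat 12:00] → during → candidate.
U [Tue 10:00, Tue 14:00] → before → excluded.
V [Wed 03:00, Wed 05:00] → before → excluded.
Z [Thu 17:00, Sat 02:00] → during → candidate.
Among candidates, latest start is Fri 04:00 → E.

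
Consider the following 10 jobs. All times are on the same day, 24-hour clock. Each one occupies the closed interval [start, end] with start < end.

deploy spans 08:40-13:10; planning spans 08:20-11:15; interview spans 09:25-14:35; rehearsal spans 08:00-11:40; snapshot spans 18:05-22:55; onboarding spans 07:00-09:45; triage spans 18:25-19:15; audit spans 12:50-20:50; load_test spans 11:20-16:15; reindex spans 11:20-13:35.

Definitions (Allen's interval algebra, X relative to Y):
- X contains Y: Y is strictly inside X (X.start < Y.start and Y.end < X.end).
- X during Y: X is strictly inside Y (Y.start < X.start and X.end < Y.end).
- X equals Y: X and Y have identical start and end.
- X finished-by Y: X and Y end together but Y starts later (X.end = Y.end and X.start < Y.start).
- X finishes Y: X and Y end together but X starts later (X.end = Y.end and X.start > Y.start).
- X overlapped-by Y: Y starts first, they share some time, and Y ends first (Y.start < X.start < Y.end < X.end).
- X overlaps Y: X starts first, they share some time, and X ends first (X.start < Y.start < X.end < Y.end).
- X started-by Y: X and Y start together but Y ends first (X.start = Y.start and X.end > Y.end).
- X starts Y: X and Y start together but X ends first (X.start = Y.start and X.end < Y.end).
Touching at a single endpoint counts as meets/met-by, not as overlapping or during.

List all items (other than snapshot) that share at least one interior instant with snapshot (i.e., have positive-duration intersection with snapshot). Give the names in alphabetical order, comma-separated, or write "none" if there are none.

Target snapshot = [18:05, 22:55].
audit [12:50, 20:50] → overlaps → yes.
deploy [08:40, 13:10] → before → no.
interview [09:25, 14:35] → before → no.
load_test [11:20, 16:15] → before → no.
onboarding [07:00, 09:45] → before → no.
planning [08:20, 11:15] → before → no.
rehearsal [08:00, 11:40] → before → no.
reindex [11:20, 13:35] → before → no.
triage [18:25, 19:15] → during → yes.
Result: audit, triage.

audit, triage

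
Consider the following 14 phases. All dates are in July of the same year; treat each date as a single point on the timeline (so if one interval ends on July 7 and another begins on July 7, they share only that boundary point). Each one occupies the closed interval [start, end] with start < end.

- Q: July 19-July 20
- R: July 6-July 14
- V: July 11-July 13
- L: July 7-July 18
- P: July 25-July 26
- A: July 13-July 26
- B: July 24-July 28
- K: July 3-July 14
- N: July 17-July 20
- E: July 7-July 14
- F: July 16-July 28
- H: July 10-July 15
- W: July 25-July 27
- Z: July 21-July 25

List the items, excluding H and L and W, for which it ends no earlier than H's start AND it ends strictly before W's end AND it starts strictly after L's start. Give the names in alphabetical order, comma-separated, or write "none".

Conditions: its end is no earlier than H's start (X.end >= July 10) AND its end is strictly before W's end (X.end < July 27) AND its start is strictly after L's start (X.start > July 7).
A: end July 26 >= July 10? ✓; end July 26 < July 27? ✓; start July 13 > July 7? ✓ → yes.
B: end July 28 >= July 10? ✓; end July 28 < July 27? ✗; start July 24 > July 7? ✓ → no.
E: end July 14 >= July 10? ✓; end July 14 < July 27? ✓; start July 7 > July 7? ✗ → no.
F: end July 28 >= July 10? ✓; end July 28 < July 27? ✗; start July 16 > July 7? ✓ → no.
K: end July 14 >= July 10? ✓; end July 14 < July 27? ✓; start July 3 > July 7? ✗ → no.
N: end July 20 >= July 10? ✓; end July 20 < July 27? ✓; start July 17 > July 7? ✓ → yes.
P: end July 26 >= July 10? ✓; end July 26 < July 27? ✓; start July 25 > July 7? ✓ → yes.
Q: end July 20 >= July 10? ✓; end July 20 < July 27? ✓; start July 19 > July 7? ✓ → yes.
R: end July 14 >= July 10? ✓; end July 14 < July 27? ✓; start July 6 > July 7? ✗ → no.
V: end July 13 >= July 10? ✓; end July 13 < July 27? ✓; start July 11 > July 7? ✓ → yes.
Z: end July 25 >= July 10? ✓; end July 25 < July 27? ✓; start July 21 > July 7? ✓ → yes.
Result: A, N, P, Q, V, Z.

A, N, P, Q, V, Z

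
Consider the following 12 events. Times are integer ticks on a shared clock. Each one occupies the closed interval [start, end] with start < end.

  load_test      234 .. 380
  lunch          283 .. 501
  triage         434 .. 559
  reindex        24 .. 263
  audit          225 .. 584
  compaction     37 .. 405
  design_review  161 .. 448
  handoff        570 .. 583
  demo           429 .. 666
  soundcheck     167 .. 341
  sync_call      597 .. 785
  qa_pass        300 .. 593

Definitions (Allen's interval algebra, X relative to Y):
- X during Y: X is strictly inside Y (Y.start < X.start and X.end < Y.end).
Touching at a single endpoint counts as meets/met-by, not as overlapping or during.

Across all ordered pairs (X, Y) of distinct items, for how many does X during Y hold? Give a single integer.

Checking all 132 ordered pairs for relation 'during'; matching pairs in alphabetical order:
(handoff, audit): handoff during audit ✓
(handoff, demo): handoff during demo ✓
(handoff, qa_pass): handoff during qa_pass ✓
(load_test, audit): load_test during audit ✓
(load_test, compaction): load_test during compaction ✓
(load_test, design_review): load_test during design_review ✓
(lunch, audit): lunch during audit ✓
(soundcheck, compaction): soundcheck during compaction ✓
(soundcheck, design_review): soundcheck during design_review ✓
(triage, audit): triage during audit ✓
(triage, demo): triage during demo ✓
(triage, qa_pass): triage during qa_pass ✓
Count: 12.

12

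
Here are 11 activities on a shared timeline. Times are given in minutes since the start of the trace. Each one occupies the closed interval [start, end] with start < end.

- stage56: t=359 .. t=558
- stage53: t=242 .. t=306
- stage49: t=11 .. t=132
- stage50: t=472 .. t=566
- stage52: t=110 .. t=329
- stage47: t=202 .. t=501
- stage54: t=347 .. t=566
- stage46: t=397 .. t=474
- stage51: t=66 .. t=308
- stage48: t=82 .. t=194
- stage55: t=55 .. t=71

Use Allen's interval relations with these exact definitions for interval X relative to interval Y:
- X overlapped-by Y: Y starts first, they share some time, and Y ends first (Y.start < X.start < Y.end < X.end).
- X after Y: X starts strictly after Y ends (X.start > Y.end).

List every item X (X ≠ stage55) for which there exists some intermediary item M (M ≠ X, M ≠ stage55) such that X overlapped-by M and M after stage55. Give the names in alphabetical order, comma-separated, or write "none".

Target stage55 = [t=55, t=71].
Intermediaries M with M after stage55: stage46, stage47, stage48, stage50, stage52, stage53, stage54, stage56.
Via stage46 — items with X overlapped-by stage46: stage50.
Via stage47 — items with X overlapped-by stage47: stage50, stage54, stage56.
Via stage48 — items with X overlapped-by stage48: stage52.
Via stage50 — items with X overlapped-by stage50: none.
Via stage52 — items with X overlapped-by stage52: stage47.
Via stage53 — items with X overlapped-by stage53: none.
Via stage54 — items with X overlapped-by stage54: none.
Via stage56 — items with X overlapped-by stage56: stage50.
Union: stage47, stage50, stage52, stage54, stage56.

stage47, stage50, stage52, stage54, stage56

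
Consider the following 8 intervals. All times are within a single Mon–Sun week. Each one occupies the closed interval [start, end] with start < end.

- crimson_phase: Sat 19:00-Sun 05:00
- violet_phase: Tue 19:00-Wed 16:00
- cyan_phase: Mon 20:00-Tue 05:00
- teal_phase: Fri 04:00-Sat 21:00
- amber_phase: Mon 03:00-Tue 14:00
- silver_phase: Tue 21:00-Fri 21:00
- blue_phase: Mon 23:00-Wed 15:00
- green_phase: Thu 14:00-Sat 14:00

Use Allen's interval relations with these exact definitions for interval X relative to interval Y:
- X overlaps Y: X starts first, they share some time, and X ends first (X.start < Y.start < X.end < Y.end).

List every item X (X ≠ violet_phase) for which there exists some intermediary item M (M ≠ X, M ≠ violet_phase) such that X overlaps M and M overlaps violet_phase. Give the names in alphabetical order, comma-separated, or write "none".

amber_phase, cyan_phase

Target violet_phase = [Tue 19:00, Wed 16:00].
Intermediaries M with M overlaps violet_phase: blue_phase.
Via blue_phase — items with X overlaps blue_phase: amber_phase, cyan_phase.
Union: amber_phase, cyan_phase.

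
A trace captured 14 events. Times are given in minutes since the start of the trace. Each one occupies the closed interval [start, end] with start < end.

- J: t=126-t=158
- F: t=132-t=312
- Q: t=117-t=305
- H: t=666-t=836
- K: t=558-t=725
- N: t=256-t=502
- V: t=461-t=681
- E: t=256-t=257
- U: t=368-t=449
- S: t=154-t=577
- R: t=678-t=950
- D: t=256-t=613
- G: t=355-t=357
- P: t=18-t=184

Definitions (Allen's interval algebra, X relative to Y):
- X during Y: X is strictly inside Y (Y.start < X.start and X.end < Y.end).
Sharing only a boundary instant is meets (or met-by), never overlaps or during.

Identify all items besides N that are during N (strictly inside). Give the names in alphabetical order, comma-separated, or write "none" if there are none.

G, U

Target N = [t=256, t=502].
D [t=256, t=613] → started-by → no.
E [t=256, t=257] → starts → no.
F [t=132, t=312] → overlaps → no.
G [t=355, t=357] → during → yes.
H [t=666, t=836] → after → no.
J [t=126, t=158] → before → no.
K [t=558, t=725] → after → no.
P [t=18, t=184] → before → no.
Q [t=117, t=305] → overlaps → no.
R [t=678, t=950] → after → no.
S [t=154, t=577] → contains → no.
U [t=368, t=449] → during → yes.
V [t=461, t=681] → overlapped-by → no.
Result: G, U.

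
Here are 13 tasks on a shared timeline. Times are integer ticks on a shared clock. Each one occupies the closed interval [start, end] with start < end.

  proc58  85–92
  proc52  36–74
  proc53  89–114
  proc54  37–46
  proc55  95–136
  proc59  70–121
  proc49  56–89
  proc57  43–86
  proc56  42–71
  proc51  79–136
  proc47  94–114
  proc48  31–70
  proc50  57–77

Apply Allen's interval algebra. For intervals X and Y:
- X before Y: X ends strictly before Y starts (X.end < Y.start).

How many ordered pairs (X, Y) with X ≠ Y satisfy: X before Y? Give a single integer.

Checking all 156 ordered pairs for relation 'before'; matching pairs in alphabetical order:
(proc48, proc47): proc48 before proc47 ✓
(proc48, proc51): proc48 before proc51 ✓
(proc48, proc53): proc48 before proc53 ✓
(proc48, proc55): proc48 before proc55 ✓
(proc48, proc58): proc48 before proc58 ✓
(proc49, proc47): proc49 before proc47 ✓
(proc49, proc55): proc49 before proc55 ✓
(proc50, proc47): proc50 before proc47 ✓
(proc50, proc51): proc50 before proc51 ✓
(proc50, proc53): proc50 before proc53 ✓
(proc50, proc55): proc50 before proc55 ✓
(proc50, proc58): proc50 before proc58 ✓
(proc52, proc47): proc52 before proc47 ✓
(proc52, proc51): proc52 before proc51 ✓
(proc52, proc53): proc52 before proc53 ✓
(proc52, proc55): proc52 before proc55 ✓
(proc52, proc58): proc52 before proc58 ✓
(proc54, proc47): proc54 before proc47 ✓
(proc54, proc49): proc54 before proc49 ✓
(proc54, proc50): proc54 before proc50 ✓
(proc54, proc51): proc54 before proc51 ✓
(proc54, proc53): proc54 before proc53 ✓
(proc54, proc55): proc54 before proc55 ✓
(proc54, proc58): proc54 before proc58 ✓
... plus 11 further pairs not listed.
Count: 35.

35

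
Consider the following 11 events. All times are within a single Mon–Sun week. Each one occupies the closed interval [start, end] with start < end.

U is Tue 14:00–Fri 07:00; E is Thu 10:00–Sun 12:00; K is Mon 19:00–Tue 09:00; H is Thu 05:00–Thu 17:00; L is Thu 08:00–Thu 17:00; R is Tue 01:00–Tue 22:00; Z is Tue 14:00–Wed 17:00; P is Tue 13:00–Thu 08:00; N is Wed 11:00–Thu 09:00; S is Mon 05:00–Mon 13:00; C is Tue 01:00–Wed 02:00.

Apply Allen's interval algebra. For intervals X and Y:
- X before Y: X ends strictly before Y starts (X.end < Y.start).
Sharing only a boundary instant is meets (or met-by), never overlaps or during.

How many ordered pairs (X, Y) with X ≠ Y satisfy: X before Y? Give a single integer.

Checking all 110 ordered pairs for relation 'before'; matching pairs in alphabetical order:
(C, E): C before E ✓
(C, H): C before H ✓
(C, L): C before L ✓
(C, N): C before N ✓
(K, E): K before E ✓
(K, H): K before H ✓
(K, L): K before L ✓
(K, N): K before N ✓
(K, P): K before P ✓
(K, U): K before U ✓
(K, Z): K before Z ✓
(N, E): N before E ✓
(P, E): P before E ✓
(R, E): R before E ✓
(R, H): R before H ✓
(R, L): R before L ✓
(R, N): R before N ✓
(S, C): S before C ✓
(S, E): S before E ✓
(S, H): S before H ✓
(S, K): S before K ✓
(S, L): S before L ✓
(S, N): S before N ✓
(S, P): S before P ✓
... plus 6 further pairs not listed.
Count: 30.

30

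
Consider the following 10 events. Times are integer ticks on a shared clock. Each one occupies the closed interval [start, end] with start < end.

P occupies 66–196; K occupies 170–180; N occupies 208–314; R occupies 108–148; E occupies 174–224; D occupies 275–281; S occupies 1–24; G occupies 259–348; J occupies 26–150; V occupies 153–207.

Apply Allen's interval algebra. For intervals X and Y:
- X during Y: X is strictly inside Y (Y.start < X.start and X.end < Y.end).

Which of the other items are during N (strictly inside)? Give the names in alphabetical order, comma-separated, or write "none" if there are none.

Target N = [208, 314].
D [275, 281] → during → yes.
E [174, 224] → overlaps → no.
G [259, 348] → overlapped-by → no.
J [26, 150] → before → no.
K [170, 180] → before → no.
P [66, 196] → before → no.
R [108, 148] → before → no.
S [1, 24] → before → no.
V [153, 207] → before → no.
Result: D.

D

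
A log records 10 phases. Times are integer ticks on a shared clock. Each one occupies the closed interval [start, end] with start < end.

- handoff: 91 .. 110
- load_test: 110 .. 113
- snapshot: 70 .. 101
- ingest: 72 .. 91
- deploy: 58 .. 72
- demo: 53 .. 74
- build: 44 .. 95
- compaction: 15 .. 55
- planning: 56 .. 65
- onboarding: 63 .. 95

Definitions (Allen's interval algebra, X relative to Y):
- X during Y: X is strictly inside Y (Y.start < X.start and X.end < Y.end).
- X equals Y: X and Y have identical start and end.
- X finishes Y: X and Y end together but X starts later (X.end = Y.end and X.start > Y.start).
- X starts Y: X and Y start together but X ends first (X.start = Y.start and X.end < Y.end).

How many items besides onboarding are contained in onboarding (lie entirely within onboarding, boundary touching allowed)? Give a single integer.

1

Target onboarding = [63, 95].
build [44, 95] → finished-by → no.
compaction [15, 55] → before → no.
demo [53, 74] → overlaps → no.
deploy [58, 72] → overlaps → no.
handoff [91, 110] → overlapped-by → no.
ingest [72, 91] → during → counts.
load_test [110, 113] → after → no.
planning [56, 65] → overlaps → no.
snapshot [70, 101] → overlapped-by → no.
Total: 1.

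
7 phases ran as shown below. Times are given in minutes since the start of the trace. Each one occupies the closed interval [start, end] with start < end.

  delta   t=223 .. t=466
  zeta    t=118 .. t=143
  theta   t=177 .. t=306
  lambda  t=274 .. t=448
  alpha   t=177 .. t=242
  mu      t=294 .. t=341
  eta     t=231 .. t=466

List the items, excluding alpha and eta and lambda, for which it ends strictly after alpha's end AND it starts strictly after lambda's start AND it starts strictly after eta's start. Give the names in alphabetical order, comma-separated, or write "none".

Conditions: its end is strictly after alpha's end (X.end > t=242) AND its start is strictly after lambda's start (X.start > t=274) AND its start is strictly after eta's start (X.start > t=231).
delta: end t=466 > t=242? ✓; start t=223 > t=274? ✗; start t=223 > t=231? ✗ → no.
mu: end t=341 > t=242? ✓; start t=294 > t=274? ✓; start t=294 > t=231? ✓ → yes.
theta: end t=306 > t=242? ✓; start t=177 > t=274? ✗; start t=177 > t=231? ✗ → no.
zeta: end t=143 > t=242? ✗; start t=118 > t=274? ✗; start t=118 > t=231? ✗ → no.
Result: mu.

mu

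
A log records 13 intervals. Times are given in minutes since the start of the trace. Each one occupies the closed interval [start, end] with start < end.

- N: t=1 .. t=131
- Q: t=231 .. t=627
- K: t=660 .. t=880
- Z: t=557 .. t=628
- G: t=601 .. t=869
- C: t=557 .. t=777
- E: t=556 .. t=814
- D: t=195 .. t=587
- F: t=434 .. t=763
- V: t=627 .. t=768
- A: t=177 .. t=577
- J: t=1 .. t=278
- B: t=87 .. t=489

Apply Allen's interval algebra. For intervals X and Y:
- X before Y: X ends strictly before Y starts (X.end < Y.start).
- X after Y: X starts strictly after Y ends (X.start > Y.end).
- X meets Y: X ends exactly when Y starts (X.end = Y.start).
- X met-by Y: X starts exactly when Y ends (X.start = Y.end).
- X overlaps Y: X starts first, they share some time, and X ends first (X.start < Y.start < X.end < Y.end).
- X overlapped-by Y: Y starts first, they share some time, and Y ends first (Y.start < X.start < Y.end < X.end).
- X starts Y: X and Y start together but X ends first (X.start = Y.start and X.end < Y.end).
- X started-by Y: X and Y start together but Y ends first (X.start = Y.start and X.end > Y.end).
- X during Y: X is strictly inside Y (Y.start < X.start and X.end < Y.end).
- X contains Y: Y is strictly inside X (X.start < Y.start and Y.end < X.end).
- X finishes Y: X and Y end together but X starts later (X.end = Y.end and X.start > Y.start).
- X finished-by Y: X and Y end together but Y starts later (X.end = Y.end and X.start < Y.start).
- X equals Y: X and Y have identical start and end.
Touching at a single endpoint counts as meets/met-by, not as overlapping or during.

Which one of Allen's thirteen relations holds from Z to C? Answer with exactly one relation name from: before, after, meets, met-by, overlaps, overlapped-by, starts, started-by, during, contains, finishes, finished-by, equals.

Z = [t=557, t=628]; C = [t=557, t=777].
Compare endpoints: Z.start = C.start, Z.start < C.end, Z.end > C.start, Z.end < C.end.
That pattern is 'starts'.

starts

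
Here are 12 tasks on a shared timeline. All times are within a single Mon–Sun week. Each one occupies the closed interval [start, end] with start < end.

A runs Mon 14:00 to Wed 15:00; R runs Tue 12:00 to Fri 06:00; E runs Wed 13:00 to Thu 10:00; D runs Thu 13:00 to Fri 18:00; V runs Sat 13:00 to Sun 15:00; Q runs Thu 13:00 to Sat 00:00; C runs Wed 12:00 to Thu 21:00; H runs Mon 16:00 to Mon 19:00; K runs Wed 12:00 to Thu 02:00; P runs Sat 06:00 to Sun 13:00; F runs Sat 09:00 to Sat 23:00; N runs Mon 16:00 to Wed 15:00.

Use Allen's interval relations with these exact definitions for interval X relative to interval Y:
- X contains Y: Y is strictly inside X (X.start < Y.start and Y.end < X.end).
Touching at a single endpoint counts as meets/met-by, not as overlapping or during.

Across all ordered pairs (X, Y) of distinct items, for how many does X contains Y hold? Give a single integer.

6

Checking all 132 ordered pairs for relation 'contains'; matching pairs in alphabetical order:
(A, H): A contains H ✓
(C, E): C contains E ✓
(P, F): P contains F ✓
(R, C): R contains C ✓
(R, E): R contains E ✓
(R, K): R contains K ✓
Count: 6.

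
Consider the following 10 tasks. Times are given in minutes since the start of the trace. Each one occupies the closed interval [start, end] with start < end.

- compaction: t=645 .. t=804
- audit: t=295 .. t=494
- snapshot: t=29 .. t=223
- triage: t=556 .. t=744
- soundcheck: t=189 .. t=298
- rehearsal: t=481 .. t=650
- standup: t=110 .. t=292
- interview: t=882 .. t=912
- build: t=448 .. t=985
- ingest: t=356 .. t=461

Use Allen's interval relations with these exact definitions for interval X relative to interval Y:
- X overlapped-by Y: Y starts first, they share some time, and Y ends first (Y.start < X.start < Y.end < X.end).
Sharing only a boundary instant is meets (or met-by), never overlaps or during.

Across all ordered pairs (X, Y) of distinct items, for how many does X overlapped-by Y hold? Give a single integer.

Checking all 90 ordered pairs for relation 'overlapped-by'; matching pairs in alphabetical order:
(audit, soundcheck): audit overlapped-by soundcheck ✓
(build, audit): build overlapped-by audit ✓
(build, ingest): build overlapped-by ingest ✓
(compaction, rehearsal): compaction overlapped-by rehearsal ✓
(compaction, triage): compaction overlapped-by triage ✓
(rehearsal, audit): rehearsal overlapped-by audit ✓
(soundcheck, snapshot): soundcheck overlapped-by snapshot ✓
(soundcheck, standup): soundcheck overlapped-by standup ✓
(standup, snapshot): standup overlapped-by snapshot ✓
(triage, rehearsal): triage overlapped-by rehearsal ✓
Count: 10.

10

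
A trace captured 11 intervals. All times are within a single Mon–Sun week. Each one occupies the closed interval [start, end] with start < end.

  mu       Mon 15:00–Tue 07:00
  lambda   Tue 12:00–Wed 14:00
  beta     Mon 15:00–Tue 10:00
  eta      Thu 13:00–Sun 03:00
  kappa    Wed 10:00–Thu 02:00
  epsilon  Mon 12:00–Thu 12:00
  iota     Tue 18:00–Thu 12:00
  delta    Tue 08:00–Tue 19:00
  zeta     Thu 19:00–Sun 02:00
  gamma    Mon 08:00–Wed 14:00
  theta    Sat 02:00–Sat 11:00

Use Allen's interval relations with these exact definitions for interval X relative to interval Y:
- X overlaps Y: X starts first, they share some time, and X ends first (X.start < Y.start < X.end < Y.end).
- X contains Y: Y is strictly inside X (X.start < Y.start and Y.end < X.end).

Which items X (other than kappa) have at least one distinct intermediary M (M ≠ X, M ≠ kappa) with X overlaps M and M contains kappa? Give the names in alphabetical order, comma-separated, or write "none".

delta, gamma, lambda

Target kappa = [Wed 10:00, Thu 02:00].
Intermediaries M with M contains kappa: epsilon, iota.
Via epsilon — items with X overlaps epsilon: gamma.
Via iota — items with X overlaps iota: delta, gamma, lambda.
Union: delta, gamma, lambda.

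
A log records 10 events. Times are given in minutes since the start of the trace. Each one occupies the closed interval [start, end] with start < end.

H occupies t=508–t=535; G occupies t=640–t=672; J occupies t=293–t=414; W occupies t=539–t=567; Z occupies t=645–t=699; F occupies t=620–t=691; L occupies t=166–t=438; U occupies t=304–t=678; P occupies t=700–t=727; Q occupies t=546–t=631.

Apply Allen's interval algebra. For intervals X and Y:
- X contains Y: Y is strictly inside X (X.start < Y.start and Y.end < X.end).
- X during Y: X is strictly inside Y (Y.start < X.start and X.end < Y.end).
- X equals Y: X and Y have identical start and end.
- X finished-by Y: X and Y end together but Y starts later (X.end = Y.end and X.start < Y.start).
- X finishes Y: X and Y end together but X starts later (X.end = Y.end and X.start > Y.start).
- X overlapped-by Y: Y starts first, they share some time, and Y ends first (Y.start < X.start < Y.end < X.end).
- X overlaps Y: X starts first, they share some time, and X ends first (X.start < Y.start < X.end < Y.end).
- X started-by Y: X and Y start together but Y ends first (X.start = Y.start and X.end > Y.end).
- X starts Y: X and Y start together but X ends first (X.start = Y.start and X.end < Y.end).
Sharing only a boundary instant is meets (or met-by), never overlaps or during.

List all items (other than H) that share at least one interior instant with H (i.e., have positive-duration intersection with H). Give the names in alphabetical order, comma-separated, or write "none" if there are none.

Target H = [t=508, t=535].
F [t=620, t=691] → after → no.
G [t=640, t=672] → after → no.
J [t=293, t=414] → before → no.
L [t=166, t=438] → before → no.
P [t=700, t=727] → after → no.
Q [t=546, t=631] → after → no.
U [t=304, t=678] → contains → yes.
W [t=539, t=567] → after → no.
Z [t=645, t=699] → after → no.
Result: U.

U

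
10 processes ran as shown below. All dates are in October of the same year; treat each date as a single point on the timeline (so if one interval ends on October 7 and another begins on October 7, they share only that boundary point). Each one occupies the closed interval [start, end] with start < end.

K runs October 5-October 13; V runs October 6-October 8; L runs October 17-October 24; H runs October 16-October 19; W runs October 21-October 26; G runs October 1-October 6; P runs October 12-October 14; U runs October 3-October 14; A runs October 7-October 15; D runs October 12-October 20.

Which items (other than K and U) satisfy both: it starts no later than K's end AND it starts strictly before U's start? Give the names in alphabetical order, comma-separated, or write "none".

Conditions: its start is no later than K's end (X.start <= October 13) AND its start is strictly before U's start (X.start < October 3).
A: start October 7 <= October 13? ✓; start October 7 < October 3? ✗ → no.
D: start October 12 <= October 13? ✓; start October 12 < October 3? ✗ → no.
G: start October 1 <= October 13? ✓; start October 1 < October 3? ✓ → yes.
H: start October 16 <= October 13? ✗; start October 16 < October 3? ✗ → no.
L: start October 17 <= October 13? ✗; start October 17 < October 3? ✗ → no.
P: start October 12 <= October 13? ✓; start October 12 < October 3? ✗ → no.
V: start October 6 <= October 13? ✓; start October 6 < October 3? ✗ → no.
W: start October 21 <= October 13? ✗; start October 21 < October 3? ✗ → no.
Result: G.

G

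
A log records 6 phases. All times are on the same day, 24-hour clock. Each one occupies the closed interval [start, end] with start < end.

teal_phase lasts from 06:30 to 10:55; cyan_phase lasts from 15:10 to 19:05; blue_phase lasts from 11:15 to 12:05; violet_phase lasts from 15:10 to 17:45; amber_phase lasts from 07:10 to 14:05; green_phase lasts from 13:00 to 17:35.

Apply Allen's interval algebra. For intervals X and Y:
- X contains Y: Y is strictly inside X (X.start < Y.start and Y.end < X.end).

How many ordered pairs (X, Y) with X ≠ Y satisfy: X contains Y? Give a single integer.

1

Checking all 30 ordered pairs for relation 'contains'; matching pairs in alphabetical order:
(amber_phase, blue_phase): amber_phase contains blue_phase ✓
Count: 1.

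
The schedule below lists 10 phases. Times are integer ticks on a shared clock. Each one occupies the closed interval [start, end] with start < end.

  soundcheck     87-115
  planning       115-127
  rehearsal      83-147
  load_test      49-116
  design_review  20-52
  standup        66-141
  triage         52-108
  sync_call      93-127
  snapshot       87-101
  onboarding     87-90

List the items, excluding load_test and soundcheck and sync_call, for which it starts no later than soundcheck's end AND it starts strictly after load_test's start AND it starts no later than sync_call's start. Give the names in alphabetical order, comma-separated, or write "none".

Conditions: its start is no later than soundcheck's end (X.start <= 115) AND its start is strictly after load_test's start (X.start > 49) AND its start is no later than sync_call's start (X.start <= 93).
design_review: start 20 <= 115? ✓; start 20 > 49? ✗; start 20 <= 93? ✓ → no.
onboarding: start 87 <= 115? ✓; start 87 > 49? ✓; start 87 <= 93? ✓ → yes.
planning: start 115 <= 115? ✓; start 115 > 49? ✓; start 115 <= 93? ✗ → no.
rehearsal: start 83 <= 115? ✓; start 83 > 49? ✓; start 83 <= 93? ✓ → yes.
snapshot: start 87 <= 115? ✓; start 87 > 49? ✓; start 87 <= 93? ✓ → yes.
standup: start 66 <= 115? ✓; start 66 > 49? ✓; start 66 <= 93? ✓ → yes.
triage: start 52 <= 115? ✓; start 52 > 49? ✓; start 52 <= 93? ✓ → yes.
Result: onboarding, rehearsal, snapshot, standup, triage.

onboarding, rehearsal, snapshot, standup, triage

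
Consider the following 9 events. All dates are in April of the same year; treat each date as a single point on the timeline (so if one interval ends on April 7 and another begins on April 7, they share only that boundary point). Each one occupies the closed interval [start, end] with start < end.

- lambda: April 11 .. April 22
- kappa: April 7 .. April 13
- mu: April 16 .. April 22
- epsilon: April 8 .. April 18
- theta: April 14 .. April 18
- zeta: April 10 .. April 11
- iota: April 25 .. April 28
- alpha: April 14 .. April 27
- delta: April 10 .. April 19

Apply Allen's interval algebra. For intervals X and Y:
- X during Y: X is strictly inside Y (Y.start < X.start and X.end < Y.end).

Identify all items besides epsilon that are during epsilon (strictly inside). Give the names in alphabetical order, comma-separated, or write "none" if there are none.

Target epsilon = [April 8, April 18].
alpha [April 14, April 27] → overlapped-by → no.
delta [April 10, April 19] → overlapped-by → no.
iota [April 25, April 28] → after → no.
kappa [April 7, April 13] → overlaps → no.
lambda [April 11, April 22] → overlapped-by → no.
mu [April 16, April 22] → overlapped-by → no.
theta [April 14, April 18] → finishes → no.
zeta [April 10, April 11] → during → yes.
Result: zeta.

zeta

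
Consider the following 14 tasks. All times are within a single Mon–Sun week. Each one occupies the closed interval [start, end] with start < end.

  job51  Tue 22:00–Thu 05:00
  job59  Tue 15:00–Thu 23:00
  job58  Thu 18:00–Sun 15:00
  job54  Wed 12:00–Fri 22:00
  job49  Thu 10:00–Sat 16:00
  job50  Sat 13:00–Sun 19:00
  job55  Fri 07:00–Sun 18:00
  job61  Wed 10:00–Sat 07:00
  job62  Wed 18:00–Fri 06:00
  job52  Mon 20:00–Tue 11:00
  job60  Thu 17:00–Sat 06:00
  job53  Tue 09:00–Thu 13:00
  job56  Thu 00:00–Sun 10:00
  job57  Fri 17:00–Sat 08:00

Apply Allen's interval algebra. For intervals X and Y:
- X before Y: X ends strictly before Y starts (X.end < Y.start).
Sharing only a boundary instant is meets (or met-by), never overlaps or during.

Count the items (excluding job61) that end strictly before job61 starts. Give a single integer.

Target job61 = [Wed 10:00, Sat 07:00].
job49 [Thu 10:00, Sat 16:00] → overlapped-by → no.
job50 [Sat 13:00, Sun 19:00] → after → no.
job51 [Tue 22:00, Thu 05:00] → overlaps → no.
job52 [Mon 20:00, Tue 11:00] → before → counts.
job53 [Tue 09:00, Thu 13:00] → overlaps → no.
job54 [Wed 12:00, Fri 22:00] → during → no.
job55 [Fri 07:00, Sun 18:00] → overlapped-by → no.
job56 [Thu 00:00, Sun 10:00] → overlapped-by → no.
job57 [Fri 17:00, Sat 08:00] → overlapped-by → no.
job58 [Thu 18:00, Sun 15:00] → overlapped-by → no.
job59 [Tue 15:00, Thu 23:00] → overlaps → no.
job60 [Thu 17:00, Sat 06:00] → during → no.
job62 [Wed 18:00, Fri 06:00] → during → no.
Total: 1.

1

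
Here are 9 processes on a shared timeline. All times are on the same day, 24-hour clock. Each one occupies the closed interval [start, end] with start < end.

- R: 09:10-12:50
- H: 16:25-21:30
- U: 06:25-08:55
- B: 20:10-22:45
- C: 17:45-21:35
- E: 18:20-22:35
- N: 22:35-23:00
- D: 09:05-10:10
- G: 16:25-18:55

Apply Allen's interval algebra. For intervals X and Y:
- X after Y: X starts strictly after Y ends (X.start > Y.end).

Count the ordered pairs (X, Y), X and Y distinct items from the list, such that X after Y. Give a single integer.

24

Checking all 72 ordered pairs for relation 'after'; matching pairs in alphabetical order:
(B, D): B after D ✓
(B, G): B after G ✓
(B, R): B after R ✓
(B, U): B after U ✓
(C, D): C after D ✓
(C, R): C after R ✓
(C, U): C after U ✓
(D, U): D after U ✓
(E, D): E after D ✓
(E, R): E after R ✓
(E, U): E after U ✓
(G, D): G after D ✓
(G, R): G after R ✓
(G, U): G after U ✓
(H, D): H after D ✓
(H, R): H after R ✓
(H, U): H after U ✓
(N, C): N after C ✓
(N, D): N after D ✓
(N, G): N after G ✓
(N, H): N after H ✓
(N, R): N after R ✓
(N, U): N after U ✓
(R, U): R after U ✓
Count: 24.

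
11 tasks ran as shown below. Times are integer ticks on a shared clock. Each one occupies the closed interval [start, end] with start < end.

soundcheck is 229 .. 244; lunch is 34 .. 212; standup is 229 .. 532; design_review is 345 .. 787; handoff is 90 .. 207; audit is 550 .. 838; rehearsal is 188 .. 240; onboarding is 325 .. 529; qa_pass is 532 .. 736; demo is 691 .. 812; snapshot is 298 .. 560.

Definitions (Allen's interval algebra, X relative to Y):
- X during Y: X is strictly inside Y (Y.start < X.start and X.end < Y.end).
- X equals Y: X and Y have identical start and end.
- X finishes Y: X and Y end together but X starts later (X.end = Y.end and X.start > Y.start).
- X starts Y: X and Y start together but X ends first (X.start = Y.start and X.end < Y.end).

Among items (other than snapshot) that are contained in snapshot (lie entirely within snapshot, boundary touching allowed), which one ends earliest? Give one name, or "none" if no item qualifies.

Target snapshot = [298, 560].
audit [550, 838] → overlapped-by → excluded.
demo [691, 812] → after → excluded.
design_review [345, 787] → overlapped-by → excluded.
handoff [90, 207] → before → excluded.
lunch [34, 212] → before → excluded.
onboarding [325, 529] → during → candidate.
qa_pass [532, 736] → overlapped-by → excluded.
rehearsal [188, 240] → before → excluded.
soundcheck [229, 244] → before → excluded.
standup [229, 532] → overlaps → excluded.
Among candidates, earliest end is 529 → onboarding.

onboarding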